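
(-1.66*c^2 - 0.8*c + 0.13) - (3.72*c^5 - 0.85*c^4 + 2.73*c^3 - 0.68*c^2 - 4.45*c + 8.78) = -3.72*c^5 + 0.85*c^4 - 2.73*c^3 - 0.98*c^2 + 3.65*c - 8.65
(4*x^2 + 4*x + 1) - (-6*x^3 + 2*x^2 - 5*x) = 6*x^3 + 2*x^2 + 9*x + 1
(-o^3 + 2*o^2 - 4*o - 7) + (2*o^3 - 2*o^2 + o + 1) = o^3 - 3*o - 6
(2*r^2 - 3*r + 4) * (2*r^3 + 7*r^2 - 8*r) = 4*r^5 + 8*r^4 - 29*r^3 + 52*r^2 - 32*r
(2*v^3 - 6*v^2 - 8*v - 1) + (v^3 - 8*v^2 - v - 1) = 3*v^3 - 14*v^2 - 9*v - 2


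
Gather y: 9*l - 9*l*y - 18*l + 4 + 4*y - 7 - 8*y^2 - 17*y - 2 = -9*l - 8*y^2 + y*(-9*l - 13) - 5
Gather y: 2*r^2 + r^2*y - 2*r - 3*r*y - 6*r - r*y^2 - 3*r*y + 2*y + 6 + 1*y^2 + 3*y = 2*r^2 - 8*r + y^2*(1 - r) + y*(r^2 - 6*r + 5) + 6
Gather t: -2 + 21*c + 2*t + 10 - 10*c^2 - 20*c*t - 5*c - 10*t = -10*c^2 + 16*c + t*(-20*c - 8) + 8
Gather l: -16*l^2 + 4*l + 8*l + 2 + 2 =-16*l^2 + 12*l + 4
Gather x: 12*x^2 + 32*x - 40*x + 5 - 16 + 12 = 12*x^2 - 8*x + 1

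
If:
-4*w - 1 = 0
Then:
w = -1/4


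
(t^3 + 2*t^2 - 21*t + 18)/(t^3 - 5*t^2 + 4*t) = (t^2 + 3*t - 18)/(t*(t - 4))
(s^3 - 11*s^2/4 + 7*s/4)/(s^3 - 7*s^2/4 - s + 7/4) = s/(s + 1)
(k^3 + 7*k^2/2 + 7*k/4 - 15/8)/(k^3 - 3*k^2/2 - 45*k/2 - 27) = (k^2 + 2*k - 5/4)/(k^2 - 3*k - 18)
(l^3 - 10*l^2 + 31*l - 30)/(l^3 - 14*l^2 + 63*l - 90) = (l - 2)/(l - 6)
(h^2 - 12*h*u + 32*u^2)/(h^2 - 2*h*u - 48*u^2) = (h - 4*u)/(h + 6*u)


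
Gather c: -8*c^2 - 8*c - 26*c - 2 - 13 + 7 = -8*c^2 - 34*c - 8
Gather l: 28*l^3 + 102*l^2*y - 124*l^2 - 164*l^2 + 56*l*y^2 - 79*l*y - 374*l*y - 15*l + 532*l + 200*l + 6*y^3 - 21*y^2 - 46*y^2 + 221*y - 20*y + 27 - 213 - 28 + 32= 28*l^3 + l^2*(102*y - 288) + l*(56*y^2 - 453*y + 717) + 6*y^3 - 67*y^2 + 201*y - 182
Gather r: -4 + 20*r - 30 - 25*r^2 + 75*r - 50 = -25*r^2 + 95*r - 84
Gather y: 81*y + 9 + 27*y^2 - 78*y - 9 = 27*y^2 + 3*y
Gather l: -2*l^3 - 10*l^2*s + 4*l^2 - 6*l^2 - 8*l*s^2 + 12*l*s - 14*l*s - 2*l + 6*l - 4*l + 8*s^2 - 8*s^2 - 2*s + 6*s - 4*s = -2*l^3 + l^2*(-10*s - 2) + l*(-8*s^2 - 2*s)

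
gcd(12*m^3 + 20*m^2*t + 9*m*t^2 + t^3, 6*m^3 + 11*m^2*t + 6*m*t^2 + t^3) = 2*m^2 + 3*m*t + t^2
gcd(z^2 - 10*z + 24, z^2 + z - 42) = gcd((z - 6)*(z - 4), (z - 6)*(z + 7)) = z - 6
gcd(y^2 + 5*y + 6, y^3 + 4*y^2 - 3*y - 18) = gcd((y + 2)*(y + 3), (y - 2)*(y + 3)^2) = y + 3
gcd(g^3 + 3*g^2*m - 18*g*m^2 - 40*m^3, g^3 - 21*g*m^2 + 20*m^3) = g^2 + g*m - 20*m^2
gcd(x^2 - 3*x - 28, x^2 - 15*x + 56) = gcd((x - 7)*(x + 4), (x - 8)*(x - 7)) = x - 7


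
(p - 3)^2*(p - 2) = p^3 - 8*p^2 + 21*p - 18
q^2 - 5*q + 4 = (q - 4)*(q - 1)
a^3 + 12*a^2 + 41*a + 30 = (a + 1)*(a + 5)*(a + 6)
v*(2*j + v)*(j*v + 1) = 2*j^2*v^2 + j*v^3 + 2*j*v + v^2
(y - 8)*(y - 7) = y^2 - 15*y + 56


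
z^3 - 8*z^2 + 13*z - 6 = (z - 6)*(z - 1)^2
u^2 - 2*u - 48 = (u - 8)*(u + 6)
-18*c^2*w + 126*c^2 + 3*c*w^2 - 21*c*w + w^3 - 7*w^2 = (-3*c + w)*(6*c + w)*(w - 7)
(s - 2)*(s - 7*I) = s^2 - 2*s - 7*I*s + 14*I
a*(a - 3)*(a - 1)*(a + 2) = a^4 - 2*a^3 - 5*a^2 + 6*a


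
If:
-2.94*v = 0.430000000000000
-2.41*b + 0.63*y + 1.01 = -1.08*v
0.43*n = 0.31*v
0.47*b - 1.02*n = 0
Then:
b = -0.23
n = -0.11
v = -0.15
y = -2.23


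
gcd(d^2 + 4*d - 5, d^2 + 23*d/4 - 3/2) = 1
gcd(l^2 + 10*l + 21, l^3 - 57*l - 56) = l + 7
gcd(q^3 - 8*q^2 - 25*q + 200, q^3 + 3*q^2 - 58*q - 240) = q^2 - 3*q - 40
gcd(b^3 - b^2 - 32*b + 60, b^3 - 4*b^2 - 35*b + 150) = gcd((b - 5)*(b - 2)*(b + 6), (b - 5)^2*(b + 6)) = b^2 + b - 30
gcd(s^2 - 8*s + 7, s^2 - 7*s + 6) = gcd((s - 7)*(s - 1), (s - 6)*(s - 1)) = s - 1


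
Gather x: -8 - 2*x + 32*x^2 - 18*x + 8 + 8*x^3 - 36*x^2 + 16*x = 8*x^3 - 4*x^2 - 4*x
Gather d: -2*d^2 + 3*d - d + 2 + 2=-2*d^2 + 2*d + 4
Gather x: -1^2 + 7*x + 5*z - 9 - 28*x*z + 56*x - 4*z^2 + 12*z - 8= x*(63 - 28*z) - 4*z^2 + 17*z - 18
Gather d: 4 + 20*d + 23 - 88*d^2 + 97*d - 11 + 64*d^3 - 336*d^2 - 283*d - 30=64*d^3 - 424*d^2 - 166*d - 14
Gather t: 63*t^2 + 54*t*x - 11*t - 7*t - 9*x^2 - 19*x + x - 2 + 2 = 63*t^2 + t*(54*x - 18) - 9*x^2 - 18*x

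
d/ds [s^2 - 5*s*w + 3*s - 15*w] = 2*s - 5*w + 3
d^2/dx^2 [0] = 0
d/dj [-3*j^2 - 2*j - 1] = -6*j - 2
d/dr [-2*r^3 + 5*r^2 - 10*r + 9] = -6*r^2 + 10*r - 10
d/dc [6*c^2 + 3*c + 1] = 12*c + 3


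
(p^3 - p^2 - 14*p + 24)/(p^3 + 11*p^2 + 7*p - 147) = (p^2 + 2*p - 8)/(p^2 + 14*p + 49)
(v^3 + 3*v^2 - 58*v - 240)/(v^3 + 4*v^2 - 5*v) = (v^2 - 2*v - 48)/(v*(v - 1))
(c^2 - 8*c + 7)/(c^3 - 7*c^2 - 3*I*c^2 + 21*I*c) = (c - 1)/(c*(c - 3*I))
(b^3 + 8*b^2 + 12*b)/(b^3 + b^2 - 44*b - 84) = b/(b - 7)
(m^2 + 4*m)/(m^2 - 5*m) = (m + 4)/(m - 5)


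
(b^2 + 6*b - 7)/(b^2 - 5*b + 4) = (b + 7)/(b - 4)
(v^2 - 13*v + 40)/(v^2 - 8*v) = (v - 5)/v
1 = 1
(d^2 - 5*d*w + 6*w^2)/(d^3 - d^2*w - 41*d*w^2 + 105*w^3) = (-d + 2*w)/(-d^2 - 2*d*w + 35*w^2)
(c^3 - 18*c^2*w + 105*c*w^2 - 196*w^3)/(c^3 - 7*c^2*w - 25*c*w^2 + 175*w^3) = (-c^2 + 11*c*w - 28*w^2)/(-c^2 + 25*w^2)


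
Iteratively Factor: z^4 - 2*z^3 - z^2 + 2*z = (z)*(z^3 - 2*z^2 - z + 2) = z*(z + 1)*(z^2 - 3*z + 2) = z*(z - 1)*(z + 1)*(z - 2)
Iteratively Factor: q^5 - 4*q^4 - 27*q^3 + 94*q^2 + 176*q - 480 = (q - 5)*(q^4 + q^3 - 22*q^2 - 16*q + 96) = (q - 5)*(q - 4)*(q^3 + 5*q^2 - 2*q - 24) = (q - 5)*(q - 4)*(q - 2)*(q^2 + 7*q + 12) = (q - 5)*(q - 4)*(q - 2)*(q + 4)*(q + 3)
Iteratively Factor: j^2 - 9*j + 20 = (j - 5)*(j - 4)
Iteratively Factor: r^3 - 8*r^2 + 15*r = (r - 3)*(r^2 - 5*r) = (r - 5)*(r - 3)*(r)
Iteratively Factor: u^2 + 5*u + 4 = (u + 1)*(u + 4)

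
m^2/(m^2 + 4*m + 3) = m^2/(m^2 + 4*m + 3)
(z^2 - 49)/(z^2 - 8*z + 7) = (z + 7)/(z - 1)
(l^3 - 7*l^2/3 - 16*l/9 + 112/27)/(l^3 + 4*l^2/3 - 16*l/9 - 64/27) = (3*l - 7)/(3*l + 4)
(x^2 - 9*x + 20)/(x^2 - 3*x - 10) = (x - 4)/(x + 2)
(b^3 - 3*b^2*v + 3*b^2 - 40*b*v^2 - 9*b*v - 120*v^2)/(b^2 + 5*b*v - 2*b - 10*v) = (b^2 - 8*b*v + 3*b - 24*v)/(b - 2)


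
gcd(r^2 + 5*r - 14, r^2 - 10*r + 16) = r - 2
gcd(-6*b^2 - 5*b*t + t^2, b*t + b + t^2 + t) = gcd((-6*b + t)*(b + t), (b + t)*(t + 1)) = b + t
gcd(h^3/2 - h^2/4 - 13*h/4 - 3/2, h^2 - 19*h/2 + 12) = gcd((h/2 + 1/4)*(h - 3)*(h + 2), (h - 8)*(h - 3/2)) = 1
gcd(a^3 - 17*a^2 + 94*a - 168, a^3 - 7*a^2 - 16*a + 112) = a^2 - 11*a + 28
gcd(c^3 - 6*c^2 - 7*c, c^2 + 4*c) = c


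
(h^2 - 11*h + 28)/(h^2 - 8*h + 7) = (h - 4)/(h - 1)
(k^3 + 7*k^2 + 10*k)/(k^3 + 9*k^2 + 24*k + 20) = k/(k + 2)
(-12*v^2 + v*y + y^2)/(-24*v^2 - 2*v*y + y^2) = (-3*v + y)/(-6*v + y)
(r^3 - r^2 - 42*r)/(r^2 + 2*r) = (r^2 - r - 42)/(r + 2)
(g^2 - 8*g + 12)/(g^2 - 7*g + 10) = (g - 6)/(g - 5)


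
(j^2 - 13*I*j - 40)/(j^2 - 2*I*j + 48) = (j - 5*I)/(j + 6*I)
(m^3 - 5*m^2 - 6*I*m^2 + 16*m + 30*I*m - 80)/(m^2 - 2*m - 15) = (m^2 - 6*I*m + 16)/(m + 3)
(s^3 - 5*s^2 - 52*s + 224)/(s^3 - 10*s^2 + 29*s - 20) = (s^2 - s - 56)/(s^2 - 6*s + 5)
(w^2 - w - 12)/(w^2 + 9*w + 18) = (w - 4)/(w + 6)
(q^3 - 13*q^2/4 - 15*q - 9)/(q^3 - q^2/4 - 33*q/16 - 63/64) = 16*(q^2 - 4*q - 12)/(16*q^2 - 16*q - 21)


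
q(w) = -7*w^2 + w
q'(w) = 1 - 14*w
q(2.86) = -54.40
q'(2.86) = -39.04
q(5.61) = -214.69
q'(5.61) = -77.54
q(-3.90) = -110.37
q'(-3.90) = 55.60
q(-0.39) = -1.45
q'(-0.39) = 6.46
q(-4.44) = -142.44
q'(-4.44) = 63.16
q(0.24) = -0.16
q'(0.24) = -2.36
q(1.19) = -8.72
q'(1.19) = -15.66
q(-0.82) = -5.53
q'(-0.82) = 12.48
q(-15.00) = -1590.00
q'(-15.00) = 211.00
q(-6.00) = -258.00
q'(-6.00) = 85.00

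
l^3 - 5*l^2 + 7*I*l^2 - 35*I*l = l*(l - 5)*(l + 7*I)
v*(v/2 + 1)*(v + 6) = v^3/2 + 4*v^2 + 6*v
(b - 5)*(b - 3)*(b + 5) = b^3 - 3*b^2 - 25*b + 75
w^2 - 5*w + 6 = (w - 3)*(w - 2)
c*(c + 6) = c^2 + 6*c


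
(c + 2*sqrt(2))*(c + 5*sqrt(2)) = c^2 + 7*sqrt(2)*c + 20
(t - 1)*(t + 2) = t^2 + t - 2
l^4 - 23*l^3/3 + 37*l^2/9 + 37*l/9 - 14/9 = (l - 7)*(l - 1)*(l - 1/3)*(l + 2/3)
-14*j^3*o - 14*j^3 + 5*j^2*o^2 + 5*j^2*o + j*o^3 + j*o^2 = (-2*j + o)*(7*j + o)*(j*o + j)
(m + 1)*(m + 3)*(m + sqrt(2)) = m^3 + sqrt(2)*m^2 + 4*m^2 + 3*m + 4*sqrt(2)*m + 3*sqrt(2)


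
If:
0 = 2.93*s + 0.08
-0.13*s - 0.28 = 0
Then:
No Solution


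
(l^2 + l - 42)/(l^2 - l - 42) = (-l^2 - l + 42)/(-l^2 + l + 42)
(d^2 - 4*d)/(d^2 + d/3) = 3*(d - 4)/(3*d + 1)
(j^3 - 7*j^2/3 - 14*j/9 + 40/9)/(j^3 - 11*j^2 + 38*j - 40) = (j^2 - j/3 - 20/9)/(j^2 - 9*j + 20)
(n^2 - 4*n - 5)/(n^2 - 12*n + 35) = (n + 1)/(n - 7)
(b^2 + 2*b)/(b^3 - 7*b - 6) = b/(b^2 - 2*b - 3)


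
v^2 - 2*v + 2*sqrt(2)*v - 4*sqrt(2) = (v - 2)*(v + 2*sqrt(2))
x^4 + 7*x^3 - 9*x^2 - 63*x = x*(x - 3)*(x + 3)*(x + 7)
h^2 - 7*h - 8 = (h - 8)*(h + 1)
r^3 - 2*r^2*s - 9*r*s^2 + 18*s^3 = (r - 3*s)*(r - 2*s)*(r + 3*s)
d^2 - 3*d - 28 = (d - 7)*(d + 4)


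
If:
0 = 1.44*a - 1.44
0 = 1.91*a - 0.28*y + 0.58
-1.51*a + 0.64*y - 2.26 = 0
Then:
No Solution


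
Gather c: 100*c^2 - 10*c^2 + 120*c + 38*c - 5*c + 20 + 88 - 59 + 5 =90*c^2 + 153*c + 54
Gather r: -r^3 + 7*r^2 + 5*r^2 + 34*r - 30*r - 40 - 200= -r^3 + 12*r^2 + 4*r - 240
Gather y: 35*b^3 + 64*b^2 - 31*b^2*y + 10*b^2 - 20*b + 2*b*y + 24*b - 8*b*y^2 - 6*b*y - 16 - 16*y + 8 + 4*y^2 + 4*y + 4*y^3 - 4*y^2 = 35*b^3 + 74*b^2 - 8*b*y^2 + 4*b + 4*y^3 + y*(-31*b^2 - 4*b - 12) - 8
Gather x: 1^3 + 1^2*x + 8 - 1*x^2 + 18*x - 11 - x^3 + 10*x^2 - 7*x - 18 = -x^3 + 9*x^2 + 12*x - 20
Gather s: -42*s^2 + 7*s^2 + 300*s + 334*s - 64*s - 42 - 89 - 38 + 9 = -35*s^2 + 570*s - 160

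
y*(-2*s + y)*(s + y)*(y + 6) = -2*s^2*y^2 - 12*s^2*y - s*y^3 - 6*s*y^2 + y^4 + 6*y^3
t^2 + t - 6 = (t - 2)*(t + 3)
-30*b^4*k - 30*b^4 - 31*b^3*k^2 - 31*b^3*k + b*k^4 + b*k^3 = (-6*b + k)*(b + k)*(5*b + k)*(b*k + b)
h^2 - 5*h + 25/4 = (h - 5/2)^2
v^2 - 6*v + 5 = (v - 5)*(v - 1)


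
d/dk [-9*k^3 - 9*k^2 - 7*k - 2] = -27*k^2 - 18*k - 7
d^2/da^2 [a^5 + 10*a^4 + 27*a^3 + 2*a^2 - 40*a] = 20*a^3 + 120*a^2 + 162*a + 4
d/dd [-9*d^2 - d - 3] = -18*d - 1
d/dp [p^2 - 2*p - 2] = 2*p - 2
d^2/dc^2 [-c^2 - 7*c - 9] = -2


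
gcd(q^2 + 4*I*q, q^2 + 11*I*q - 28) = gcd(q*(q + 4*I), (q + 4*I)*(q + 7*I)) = q + 4*I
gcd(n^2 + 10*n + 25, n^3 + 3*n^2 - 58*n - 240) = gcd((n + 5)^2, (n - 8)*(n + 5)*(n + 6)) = n + 5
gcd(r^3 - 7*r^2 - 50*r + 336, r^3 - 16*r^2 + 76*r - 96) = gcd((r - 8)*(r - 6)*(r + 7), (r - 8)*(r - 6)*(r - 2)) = r^2 - 14*r + 48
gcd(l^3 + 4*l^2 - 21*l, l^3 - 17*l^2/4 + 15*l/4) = l^2 - 3*l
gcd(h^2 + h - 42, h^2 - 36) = h - 6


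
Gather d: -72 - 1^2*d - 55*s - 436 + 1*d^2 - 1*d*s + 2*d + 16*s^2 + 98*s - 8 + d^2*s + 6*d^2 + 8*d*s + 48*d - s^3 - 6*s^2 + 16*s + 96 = d^2*(s + 7) + d*(7*s + 49) - s^3 + 10*s^2 + 59*s - 420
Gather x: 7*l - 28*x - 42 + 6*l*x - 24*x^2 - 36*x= 7*l - 24*x^2 + x*(6*l - 64) - 42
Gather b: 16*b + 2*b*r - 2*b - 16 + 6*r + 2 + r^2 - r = b*(2*r + 14) + r^2 + 5*r - 14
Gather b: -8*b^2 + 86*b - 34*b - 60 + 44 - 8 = -8*b^2 + 52*b - 24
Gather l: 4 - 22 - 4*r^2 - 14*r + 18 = -4*r^2 - 14*r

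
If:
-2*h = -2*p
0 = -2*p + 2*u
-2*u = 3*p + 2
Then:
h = -2/5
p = -2/5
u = -2/5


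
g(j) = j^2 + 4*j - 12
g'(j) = 2*j + 4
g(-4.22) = -11.07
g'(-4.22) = -4.44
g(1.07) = -6.58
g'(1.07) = 6.14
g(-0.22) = -12.83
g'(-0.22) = 3.56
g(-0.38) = -13.38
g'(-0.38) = 3.24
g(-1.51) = -15.76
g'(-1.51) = 0.98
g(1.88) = -0.95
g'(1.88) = 7.76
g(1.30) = -5.11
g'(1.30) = 6.60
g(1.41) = -4.37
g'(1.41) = 6.82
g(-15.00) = 153.00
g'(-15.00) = -26.00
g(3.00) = 9.00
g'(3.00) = 10.00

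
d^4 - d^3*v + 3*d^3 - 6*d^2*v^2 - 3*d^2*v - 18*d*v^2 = d*(d + 3)*(d - 3*v)*(d + 2*v)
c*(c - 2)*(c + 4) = c^3 + 2*c^2 - 8*c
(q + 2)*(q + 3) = q^2 + 5*q + 6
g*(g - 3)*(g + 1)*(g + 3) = g^4 + g^3 - 9*g^2 - 9*g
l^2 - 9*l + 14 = (l - 7)*(l - 2)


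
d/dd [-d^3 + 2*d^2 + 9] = d*(4 - 3*d)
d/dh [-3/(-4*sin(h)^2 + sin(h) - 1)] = 3*(1 - 8*sin(h))*cos(h)/(4*sin(h)^2 - sin(h) + 1)^2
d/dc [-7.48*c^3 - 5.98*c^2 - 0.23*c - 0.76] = -22.44*c^2 - 11.96*c - 0.23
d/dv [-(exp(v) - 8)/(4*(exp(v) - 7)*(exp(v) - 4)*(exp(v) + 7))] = (exp(3*v) - 14*exp(2*v) + 32*exp(v) + 98)*exp(v)/(2*(exp(6*v) - 8*exp(5*v) - 82*exp(4*v) + 784*exp(3*v) + 833*exp(2*v) - 19208*exp(v) + 38416))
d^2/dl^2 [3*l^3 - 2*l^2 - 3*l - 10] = 18*l - 4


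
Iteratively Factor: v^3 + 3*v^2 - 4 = (v - 1)*(v^2 + 4*v + 4) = (v - 1)*(v + 2)*(v + 2)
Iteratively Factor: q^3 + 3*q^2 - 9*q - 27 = (q + 3)*(q^2 - 9) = (q + 3)^2*(q - 3)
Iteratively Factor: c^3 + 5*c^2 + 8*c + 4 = (c + 2)*(c^2 + 3*c + 2) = (c + 2)^2*(c + 1)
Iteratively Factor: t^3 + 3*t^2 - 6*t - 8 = (t - 2)*(t^2 + 5*t + 4) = (t - 2)*(t + 1)*(t + 4)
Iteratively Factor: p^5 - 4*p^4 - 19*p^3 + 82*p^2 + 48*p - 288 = (p - 3)*(p^4 - p^3 - 22*p^2 + 16*p + 96) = (p - 4)*(p - 3)*(p^3 + 3*p^2 - 10*p - 24) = (p - 4)*(p - 3)*(p + 2)*(p^2 + p - 12) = (p - 4)*(p - 3)*(p + 2)*(p + 4)*(p - 3)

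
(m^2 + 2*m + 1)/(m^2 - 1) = (m + 1)/(m - 1)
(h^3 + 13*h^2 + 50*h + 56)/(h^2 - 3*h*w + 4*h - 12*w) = (-h^2 - 9*h - 14)/(-h + 3*w)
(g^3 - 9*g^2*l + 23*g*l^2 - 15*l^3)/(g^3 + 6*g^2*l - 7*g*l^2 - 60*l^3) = (g^2 - 6*g*l + 5*l^2)/(g^2 + 9*g*l + 20*l^2)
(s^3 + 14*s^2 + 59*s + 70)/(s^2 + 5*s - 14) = (s^2 + 7*s + 10)/(s - 2)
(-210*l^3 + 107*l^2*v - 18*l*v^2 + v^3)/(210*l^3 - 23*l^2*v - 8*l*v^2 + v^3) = (-5*l + v)/(5*l + v)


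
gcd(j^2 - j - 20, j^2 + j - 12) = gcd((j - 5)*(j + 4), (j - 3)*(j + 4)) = j + 4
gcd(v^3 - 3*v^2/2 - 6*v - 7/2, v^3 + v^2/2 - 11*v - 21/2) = v^2 - 5*v/2 - 7/2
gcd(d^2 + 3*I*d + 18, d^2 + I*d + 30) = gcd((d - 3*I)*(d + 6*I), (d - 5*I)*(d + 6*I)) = d + 6*I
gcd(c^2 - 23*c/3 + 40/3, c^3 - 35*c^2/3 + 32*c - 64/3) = c - 8/3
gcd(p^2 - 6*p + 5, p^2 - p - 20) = p - 5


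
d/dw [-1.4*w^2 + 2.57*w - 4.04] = 2.57 - 2.8*w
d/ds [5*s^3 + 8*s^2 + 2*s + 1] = 15*s^2 + 16*s + 2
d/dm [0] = 0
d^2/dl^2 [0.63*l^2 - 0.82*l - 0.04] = 1.26000000000000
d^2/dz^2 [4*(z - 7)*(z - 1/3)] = 8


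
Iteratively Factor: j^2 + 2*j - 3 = (j + 3)*(j - 1)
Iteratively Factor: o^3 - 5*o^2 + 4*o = (o - 1)*(o^2 - 4*o) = o*(o - 1)*(o - 4)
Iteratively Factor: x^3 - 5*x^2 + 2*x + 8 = (x - 4)*(x^2 - x - 2) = (x - 4)*(x - 2)*(x + 1)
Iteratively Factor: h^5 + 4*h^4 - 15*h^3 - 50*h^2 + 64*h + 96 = (h + 4)*(h^4 - 15*h^2 + 10*h + 24) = (h + 4)^2*(h^3 - 4*h^2 + h + 6) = (h + 1)*(h + 4)^2*(h^2 - 5*h + 6) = (h - 3)*(h + 1)*(h + 4)^2*(h - 2)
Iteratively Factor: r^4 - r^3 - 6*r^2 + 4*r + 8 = (r - 2)*(r^3 + r^2 - 4*r - 4) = (r - 2)*(r + 1)*(r^2 - 4) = (r - 2)*(r + 1)*(r + 2)*(r - 2)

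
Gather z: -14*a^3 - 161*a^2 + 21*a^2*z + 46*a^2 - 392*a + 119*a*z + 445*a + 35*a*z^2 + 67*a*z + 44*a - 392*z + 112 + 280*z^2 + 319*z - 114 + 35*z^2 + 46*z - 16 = -14*a^3 - 115*a^2 + 97*a + z^2*(35*a + 315) + z*(21*a^2 + 186*a - 27) - 18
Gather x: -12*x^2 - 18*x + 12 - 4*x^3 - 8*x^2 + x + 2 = -4*x^3 - 20*x^2 - 17*x + 14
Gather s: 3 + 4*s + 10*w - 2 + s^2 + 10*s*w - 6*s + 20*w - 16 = s^2 + s*(10*w - 2) + 30*w - 15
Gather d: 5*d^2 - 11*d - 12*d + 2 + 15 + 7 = 5*d^2 - 23*d + 24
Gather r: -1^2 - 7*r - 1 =-7*r - 2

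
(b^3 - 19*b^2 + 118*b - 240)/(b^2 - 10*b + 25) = (b^2 - 14*b + 48)/(b - 5)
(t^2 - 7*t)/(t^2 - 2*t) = (t - 7)/(t - 2)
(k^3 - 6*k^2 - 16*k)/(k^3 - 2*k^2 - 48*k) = (k + 2)/(k + 6)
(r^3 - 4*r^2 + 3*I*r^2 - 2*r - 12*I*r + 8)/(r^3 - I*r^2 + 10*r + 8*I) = (r - 4)/(r - 4*I)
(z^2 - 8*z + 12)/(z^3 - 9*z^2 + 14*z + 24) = (z - 2)/(z^2 - 3*z - 4)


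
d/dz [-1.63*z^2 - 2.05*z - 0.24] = -3.26*z - 2.05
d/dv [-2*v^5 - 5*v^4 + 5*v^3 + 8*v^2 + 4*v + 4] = -10*v^4 - 20*v^3 + 15*v^2 + 16*v + 4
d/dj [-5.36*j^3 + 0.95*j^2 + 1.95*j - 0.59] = -16.08*j^2 + 1.9*j + 1.95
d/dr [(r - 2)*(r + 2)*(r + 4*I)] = 3*r^2 + 8*I*r - 4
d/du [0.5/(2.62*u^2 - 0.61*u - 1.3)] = (0.305 - 2.62*u)/(-2.62*u^2 + 0.61*u + 1.3)^2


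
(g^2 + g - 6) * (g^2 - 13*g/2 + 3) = g^4 - 11*g^3/2 - 19*g^2/2 + 42*g - 18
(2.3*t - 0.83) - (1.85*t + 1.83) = 0.45*t - 2.66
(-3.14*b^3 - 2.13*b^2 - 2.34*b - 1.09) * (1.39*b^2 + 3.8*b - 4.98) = -4.3646*b^5 - 14.8927*b^4 + 4.2906*b^3 + 0.200300000000001*b^2 + 7.5112*b + 5.4282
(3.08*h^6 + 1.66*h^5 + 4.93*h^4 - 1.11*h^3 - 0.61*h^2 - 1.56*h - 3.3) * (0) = 0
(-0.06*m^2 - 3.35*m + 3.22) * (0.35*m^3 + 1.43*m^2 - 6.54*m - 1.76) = -0.021*m^5 - 1.2583*m^4 - 3.2711*m^3 + 26.6192*m^2 - 15.1628*m - 5.6672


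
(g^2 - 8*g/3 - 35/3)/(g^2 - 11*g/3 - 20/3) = (3*g + 7)/(3*g + 4)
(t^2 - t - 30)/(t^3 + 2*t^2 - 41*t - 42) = (t + 5)/(t^2 + 8*t + 7)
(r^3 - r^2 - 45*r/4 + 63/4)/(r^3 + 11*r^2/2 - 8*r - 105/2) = (r - 3/2)/(r + 5)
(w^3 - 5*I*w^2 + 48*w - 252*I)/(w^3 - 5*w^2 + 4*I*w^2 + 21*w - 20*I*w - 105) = (w^2 - 12*I*w - 36)/(w^2 - w*(5 + 3*I) + 15*I)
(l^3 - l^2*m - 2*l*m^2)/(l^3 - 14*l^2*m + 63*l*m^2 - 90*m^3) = l*(l^2 - l*m - 2*m^2)/(l^3 - 14*l^2*m + 63*l*m^2 - 90*m^3)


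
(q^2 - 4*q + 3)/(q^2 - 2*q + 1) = (q - 3)/(q - 1)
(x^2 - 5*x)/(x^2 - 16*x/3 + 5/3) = 3*x/(3*x - 1)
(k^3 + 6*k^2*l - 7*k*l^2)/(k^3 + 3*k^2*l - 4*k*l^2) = (k + 7*l)/(k + 4*l)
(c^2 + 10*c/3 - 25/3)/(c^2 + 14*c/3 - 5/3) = (3*c - 5)/(3*c - 1)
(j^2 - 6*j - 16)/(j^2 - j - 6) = (j - 8)/(j - 3)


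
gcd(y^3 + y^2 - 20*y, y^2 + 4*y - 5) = y + 5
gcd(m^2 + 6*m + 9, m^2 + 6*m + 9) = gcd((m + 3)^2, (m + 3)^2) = m^2 + 6*m + 9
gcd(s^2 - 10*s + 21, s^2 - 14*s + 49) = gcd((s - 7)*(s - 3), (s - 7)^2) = s - 7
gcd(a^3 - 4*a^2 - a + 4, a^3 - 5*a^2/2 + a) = 1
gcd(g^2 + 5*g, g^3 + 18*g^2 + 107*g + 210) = g + 5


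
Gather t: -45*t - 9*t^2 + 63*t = -9*t^2 + 18*t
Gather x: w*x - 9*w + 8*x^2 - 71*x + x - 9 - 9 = -9*w + 8*x^2 + x*(w - 70) - 18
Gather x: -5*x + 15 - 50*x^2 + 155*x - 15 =-50*x^2 + 150*x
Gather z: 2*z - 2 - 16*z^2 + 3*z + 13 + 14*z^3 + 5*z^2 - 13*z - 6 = 14*z^3 - 11*z^2 - 8*z + 5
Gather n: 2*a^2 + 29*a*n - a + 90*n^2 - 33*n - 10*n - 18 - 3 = 2*a^2 - a + 90*n^2 + n*(29*a - 43) - 21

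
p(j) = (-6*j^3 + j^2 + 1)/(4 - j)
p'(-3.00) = -20.49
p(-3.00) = 24.57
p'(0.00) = 0.06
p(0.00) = 0.25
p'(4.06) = -101872.72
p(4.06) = 6400.95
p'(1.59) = -21.11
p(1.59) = -8.54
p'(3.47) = -1241.87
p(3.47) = -448.40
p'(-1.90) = -10.34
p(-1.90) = 7.76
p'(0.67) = -2.06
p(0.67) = -0.11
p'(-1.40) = -6.39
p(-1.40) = 3.60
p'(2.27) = -72.38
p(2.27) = -37.01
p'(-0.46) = -0.97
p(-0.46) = 0.40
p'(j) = (-18*j^2 + 2*j)/(4 - j) + (-6*j^3 + j^2 + 1)/(4 - j)^2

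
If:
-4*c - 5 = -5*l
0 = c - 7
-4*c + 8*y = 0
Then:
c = 7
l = 33/5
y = 7/2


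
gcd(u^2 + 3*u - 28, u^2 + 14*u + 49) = u + 7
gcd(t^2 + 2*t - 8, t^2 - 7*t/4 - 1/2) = t - 2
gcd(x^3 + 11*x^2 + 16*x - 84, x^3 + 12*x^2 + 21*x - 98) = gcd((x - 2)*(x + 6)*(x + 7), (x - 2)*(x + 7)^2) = x^2 + 5*x - 14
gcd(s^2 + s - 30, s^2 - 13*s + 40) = s - 5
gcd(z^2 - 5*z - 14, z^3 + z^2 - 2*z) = z + 2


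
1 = 1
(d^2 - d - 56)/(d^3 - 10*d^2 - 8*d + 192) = (d + 7)/(d^2 - 2*d - 24)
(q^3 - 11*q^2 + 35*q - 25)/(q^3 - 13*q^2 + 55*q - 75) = (q - 1)/(q - 3)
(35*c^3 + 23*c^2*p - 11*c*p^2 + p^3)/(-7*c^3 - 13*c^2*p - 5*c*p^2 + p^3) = (-5*c + p)/(c + p)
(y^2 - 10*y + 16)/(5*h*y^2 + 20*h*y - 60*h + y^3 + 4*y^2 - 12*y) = (y - 8)/(5*h*y + 30*h + y^2 + 6*y)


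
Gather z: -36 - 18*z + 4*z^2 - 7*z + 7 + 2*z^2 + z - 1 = 6*z^2 - 24*z - 30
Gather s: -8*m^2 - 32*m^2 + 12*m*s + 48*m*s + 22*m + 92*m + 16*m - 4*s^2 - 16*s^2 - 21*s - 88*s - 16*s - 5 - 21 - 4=-40*m^2 + 130*m - 20*s^2 + s*(60*m - 125) - 30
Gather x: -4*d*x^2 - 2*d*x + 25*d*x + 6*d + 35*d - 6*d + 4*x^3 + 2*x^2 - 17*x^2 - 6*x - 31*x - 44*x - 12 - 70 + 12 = 35*d + 4*x^3 + x^2*(-4*d - 15) + x*(23*d - 81) - 70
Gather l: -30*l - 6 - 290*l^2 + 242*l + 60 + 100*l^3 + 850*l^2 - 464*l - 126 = 100*l^3 + 560*l^2 - 252*l - 72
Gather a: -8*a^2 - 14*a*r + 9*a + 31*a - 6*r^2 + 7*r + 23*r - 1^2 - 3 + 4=-8*a^2 + a*(40 - 14*r) - 6*r^2 + 30*r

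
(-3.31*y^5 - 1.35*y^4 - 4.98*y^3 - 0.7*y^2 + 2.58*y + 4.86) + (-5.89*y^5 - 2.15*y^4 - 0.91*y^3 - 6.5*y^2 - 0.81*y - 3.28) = -9.2*y^5 - 3.5*y^4 - 5.89*y^3 - 7.2*y^2 + 1.77*y + 1.58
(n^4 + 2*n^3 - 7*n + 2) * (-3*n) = -3*n^5 - 6*n^4 + 21*n^2 - 6*n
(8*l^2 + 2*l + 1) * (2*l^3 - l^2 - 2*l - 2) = 16*l^5 - 4*l^4 - 16*l^3 - 21*l^2 - 6*l - 2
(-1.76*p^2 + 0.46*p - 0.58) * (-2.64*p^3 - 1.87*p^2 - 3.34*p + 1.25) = 4.6464*p^5 + 2.0768*p^4 + 6.5494*p^3 - 2.6518*p^2 + 2.5122*p - 0.725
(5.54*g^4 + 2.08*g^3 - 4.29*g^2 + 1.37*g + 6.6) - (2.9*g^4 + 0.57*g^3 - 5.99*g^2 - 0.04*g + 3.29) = 2.64*g^4 + 1.51*g^3 + 1.7*g^2 + 1.41*g + 3.31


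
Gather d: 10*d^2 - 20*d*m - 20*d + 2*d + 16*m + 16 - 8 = 10*d^2 + d*(-20*m - 18) + 16*m + 8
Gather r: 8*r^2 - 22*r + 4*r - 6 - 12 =8*r^2 - 18*r - 18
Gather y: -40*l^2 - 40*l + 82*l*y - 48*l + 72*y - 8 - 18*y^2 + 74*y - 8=-40*l^2 - 88*l - 18*y^2 + y*(82*l + 146) - 16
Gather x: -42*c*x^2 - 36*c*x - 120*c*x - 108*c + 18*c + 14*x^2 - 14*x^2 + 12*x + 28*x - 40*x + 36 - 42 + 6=-42*c*x^2 - 156*c*x - 90*c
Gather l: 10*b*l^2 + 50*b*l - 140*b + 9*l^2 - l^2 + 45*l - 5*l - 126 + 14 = -140*b + l^2*(10*b + 8) + l*(50*b + 40) - 112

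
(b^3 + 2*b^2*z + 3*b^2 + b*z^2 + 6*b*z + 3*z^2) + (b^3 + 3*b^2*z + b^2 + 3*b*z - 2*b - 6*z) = 2*b^3 + 5*b^2*z + 4*b^2 + b*z^2 + 9*b*z - 2*b + 3*z^2 - 6*z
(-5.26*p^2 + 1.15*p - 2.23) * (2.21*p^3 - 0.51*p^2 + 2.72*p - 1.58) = -11.6246*p^5 + 5.2241*p^4 - 19.822*p^3 + 12.5761*p^2 - 7.8826*p + 3.5234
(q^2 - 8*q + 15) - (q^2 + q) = 15 - 9*q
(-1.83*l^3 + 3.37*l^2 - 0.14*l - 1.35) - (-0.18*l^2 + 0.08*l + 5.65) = -1.83*l^3 + 3.55*l^2 - 0.22*l - 7.0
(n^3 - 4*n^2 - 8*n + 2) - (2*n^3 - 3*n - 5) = -n^3 - 4*n^2 - 5*n + 7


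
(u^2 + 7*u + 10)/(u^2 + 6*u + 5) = (u + 2)/(u + 1)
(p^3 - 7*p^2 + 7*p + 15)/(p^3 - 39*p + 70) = (p^2 - 2*p - 3)/(p^2 + 5*p - 14)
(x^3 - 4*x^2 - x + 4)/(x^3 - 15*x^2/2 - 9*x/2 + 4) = 2*(x^2 - 5*x + 4)/(2*x^2 - 17*x + 8)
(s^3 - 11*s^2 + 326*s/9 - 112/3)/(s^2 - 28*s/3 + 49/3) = (s^2 - 26*s/3 + 16)/(s - 7)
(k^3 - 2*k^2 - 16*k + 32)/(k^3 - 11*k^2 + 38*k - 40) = (k + 4)/(k - 5)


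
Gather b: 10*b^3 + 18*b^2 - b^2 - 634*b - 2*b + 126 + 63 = 10*b^3 + 17*b^2 - 636*b + 189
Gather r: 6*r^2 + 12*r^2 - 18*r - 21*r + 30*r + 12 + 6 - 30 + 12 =18*r^2 - 9*r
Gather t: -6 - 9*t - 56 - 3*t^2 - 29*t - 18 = -3*t^2 - 38*t - 80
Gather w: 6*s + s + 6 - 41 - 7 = 7*s - 42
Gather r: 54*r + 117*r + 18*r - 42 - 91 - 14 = 189*r - 147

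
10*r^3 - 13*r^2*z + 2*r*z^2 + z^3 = (-2*r + z)*(-r + z)*(5*r + z)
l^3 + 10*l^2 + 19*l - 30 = (l - 1)*(l + 5)*(l + 6)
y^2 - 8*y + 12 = (y - 6)*(y - 2)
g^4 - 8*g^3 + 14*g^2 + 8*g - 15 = (g - 5)*(g - 3)*(g - 1)*(g + 1)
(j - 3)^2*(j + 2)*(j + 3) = j^4 - j^3 - 15*j^2 + 9*j + 54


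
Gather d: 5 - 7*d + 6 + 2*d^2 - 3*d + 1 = 2*d^2 - 10*d + 12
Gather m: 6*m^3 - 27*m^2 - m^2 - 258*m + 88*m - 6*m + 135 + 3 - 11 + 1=6*m^3 - 28*m^2 - 176*m + 128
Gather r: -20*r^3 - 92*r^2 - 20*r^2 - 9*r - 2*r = -20*r^3 - 112*r^2 - 11*r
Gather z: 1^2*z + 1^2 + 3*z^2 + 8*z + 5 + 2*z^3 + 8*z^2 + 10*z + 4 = 2*z^3 + 11*z^2 + 19*z + 10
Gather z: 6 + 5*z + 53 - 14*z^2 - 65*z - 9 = -14*z^2 - 60*z + 50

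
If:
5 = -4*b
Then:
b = -5/4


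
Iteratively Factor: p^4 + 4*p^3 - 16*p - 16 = (p + 2)*(p^3 + 2*p^2 - 4*p - 8) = (p + 2)^2*(p^2 - 4) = (p + 2)^3*(p - 2)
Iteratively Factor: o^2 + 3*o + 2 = (o + 1)*(o + 2)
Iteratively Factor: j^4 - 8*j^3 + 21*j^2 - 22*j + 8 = (j - 4)*(j^3 - 4*j^2 + 5*j - 2) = (j - 4)*(j - 2)*(j^2 - 2*j + 1) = (j - 4)*(j - 2)*(j - 1)*(j - 1)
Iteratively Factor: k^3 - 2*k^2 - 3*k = (k)*(k^2 - 2*k - 3) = k*(k - 3)*(k + 1)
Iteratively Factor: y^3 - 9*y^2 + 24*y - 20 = (y - 2)*(y^2 - 7*y + 10) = (y - 2)^2*(y - 5)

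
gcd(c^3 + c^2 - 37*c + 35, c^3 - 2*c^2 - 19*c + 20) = c^2 - 6*c + 5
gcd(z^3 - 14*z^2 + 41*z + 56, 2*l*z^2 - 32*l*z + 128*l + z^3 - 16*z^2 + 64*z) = z - 8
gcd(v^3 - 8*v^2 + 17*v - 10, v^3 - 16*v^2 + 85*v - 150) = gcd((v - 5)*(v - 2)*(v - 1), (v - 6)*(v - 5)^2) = v - 5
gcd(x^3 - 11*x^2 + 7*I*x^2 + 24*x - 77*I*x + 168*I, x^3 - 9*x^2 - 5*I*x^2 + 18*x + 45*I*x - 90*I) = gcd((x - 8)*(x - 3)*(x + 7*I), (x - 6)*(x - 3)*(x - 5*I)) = x - 3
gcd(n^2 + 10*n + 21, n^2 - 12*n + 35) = 1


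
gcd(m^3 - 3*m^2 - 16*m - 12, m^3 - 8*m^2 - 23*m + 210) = m - 6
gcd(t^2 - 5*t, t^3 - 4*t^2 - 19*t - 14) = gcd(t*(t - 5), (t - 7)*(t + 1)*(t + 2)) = 1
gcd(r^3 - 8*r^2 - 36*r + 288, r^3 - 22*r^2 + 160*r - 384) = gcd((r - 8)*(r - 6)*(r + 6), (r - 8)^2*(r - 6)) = r^2 - 14*r + 48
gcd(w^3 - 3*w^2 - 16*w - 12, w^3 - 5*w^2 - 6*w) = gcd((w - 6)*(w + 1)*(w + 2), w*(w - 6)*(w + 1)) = w^2 - 5*w - 6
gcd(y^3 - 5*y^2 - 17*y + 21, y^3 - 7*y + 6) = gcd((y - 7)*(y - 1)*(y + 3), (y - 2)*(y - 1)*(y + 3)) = y^2 + 2*y - 3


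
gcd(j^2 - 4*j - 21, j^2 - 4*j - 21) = j^2 - 4*j - 21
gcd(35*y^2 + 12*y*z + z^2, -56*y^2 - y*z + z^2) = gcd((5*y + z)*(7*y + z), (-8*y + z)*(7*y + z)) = 7*y + z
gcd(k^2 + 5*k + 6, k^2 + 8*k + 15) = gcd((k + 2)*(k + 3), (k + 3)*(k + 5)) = k + 3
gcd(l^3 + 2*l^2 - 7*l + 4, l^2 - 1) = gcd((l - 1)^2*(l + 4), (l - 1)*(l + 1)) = l - 1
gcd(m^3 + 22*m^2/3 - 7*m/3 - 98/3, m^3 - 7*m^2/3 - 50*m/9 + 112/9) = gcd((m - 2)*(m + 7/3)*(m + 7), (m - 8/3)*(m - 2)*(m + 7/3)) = m^2 + m/3 - 14/3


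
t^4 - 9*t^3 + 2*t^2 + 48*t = t*(t - 8)*(t - 3)*(t + 2)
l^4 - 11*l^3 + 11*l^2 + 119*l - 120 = (l - 8)*(l - 5)*(l - 1)*(l + 3)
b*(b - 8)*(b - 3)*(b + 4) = b^4 - 7*b^3 - 20*b^2 + 96*b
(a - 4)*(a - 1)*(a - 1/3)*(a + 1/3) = a^4 - 5*a^3 + 35*a^2/9 + 5*a/9 - 4/9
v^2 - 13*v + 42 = (v - 7)*(v - 6)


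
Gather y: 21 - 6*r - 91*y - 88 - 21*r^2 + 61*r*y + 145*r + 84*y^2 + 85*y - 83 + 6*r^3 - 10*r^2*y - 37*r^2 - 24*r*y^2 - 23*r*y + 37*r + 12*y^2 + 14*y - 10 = 6*r^3 - 58*r^2 + 176*r + y^2*(96 - 24*r) + y*(-10*r^2 + 38*r + 8) - 160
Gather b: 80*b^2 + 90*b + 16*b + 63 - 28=80*b^2 + 106*b + 35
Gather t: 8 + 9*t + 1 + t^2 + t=t^2 + 10*t + 9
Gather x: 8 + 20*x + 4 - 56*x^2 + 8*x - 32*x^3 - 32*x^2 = -32*x^3 - 88*x^2 + 28*x + 12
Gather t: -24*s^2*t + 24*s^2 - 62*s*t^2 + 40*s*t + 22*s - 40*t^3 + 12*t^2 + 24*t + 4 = 24*s^2 + 22*s - 40*t^3 + t^2*(12 - 62*s) + t*(-24*s^2 + 40*s + 24) + 4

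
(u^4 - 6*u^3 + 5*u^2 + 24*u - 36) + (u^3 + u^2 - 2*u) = u^4 - 5*u^3 + 6*u^2 + 22*u - 36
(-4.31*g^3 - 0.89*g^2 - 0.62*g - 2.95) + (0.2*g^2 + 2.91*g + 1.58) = -4.31*g^3 - 0.69*g^2 + 2.29*g - 1.37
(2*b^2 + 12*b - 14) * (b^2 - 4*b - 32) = 2*b^4 + 4*b^3 - 126*b^2 - 328*b + 448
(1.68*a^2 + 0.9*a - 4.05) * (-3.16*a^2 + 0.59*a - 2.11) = -5.3088*a^4 - 1.8528*a^3 + 9.7842*a^2 - 4.2885*a + 8.5455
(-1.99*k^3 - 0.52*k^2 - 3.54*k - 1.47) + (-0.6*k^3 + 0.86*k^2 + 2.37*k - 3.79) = -2.59*k^3 + 0.34*k^2 - 1.17*k - 5.26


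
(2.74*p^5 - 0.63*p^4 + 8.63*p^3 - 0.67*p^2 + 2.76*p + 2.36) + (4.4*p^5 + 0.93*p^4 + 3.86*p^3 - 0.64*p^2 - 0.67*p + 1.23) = 7.14*p^5 + 0.3*p^4 + 12.49*p^3 - 1.31*p^2 + 2.09*p + 3.59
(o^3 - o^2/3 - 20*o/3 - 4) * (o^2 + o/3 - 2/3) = o^5 - 67*o^3/9 - 6*o^2 + 28*o/9 + 8/3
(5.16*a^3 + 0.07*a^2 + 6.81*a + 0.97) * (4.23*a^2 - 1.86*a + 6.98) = 21.8268*a^5 - 9.3015*a^4 + 64.6929*a^3 - 8.0749*a^2 + 45.7296*a + 6.7706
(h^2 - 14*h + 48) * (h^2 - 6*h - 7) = h^4 - 20*h^3 + 125*h^2 - 190*h - 336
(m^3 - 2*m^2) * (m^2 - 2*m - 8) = m^5 - 4*m^4 - 4*m^3 + 16*m^2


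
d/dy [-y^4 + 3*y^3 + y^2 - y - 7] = -4*y^3 + 9*y^2 + 2*y - 1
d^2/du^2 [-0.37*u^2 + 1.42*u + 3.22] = -0.740000000000000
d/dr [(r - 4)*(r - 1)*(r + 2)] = 3*r^2 - 6*r - 6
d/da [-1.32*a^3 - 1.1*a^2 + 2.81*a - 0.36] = -3.96*a^2 - 2.2*a + 2.81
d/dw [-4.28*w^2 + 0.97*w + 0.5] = 0.97 - 8.56*w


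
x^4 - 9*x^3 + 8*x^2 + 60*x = x*(x - 6)*(x - 5)*(x + 2)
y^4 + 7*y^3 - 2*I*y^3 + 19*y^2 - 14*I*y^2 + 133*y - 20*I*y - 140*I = (y + 7)*(y - 5*I)*(y - I)*(y + 4*I)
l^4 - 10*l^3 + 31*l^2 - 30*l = l*(l - 5)*(l - 3)*(l - 2)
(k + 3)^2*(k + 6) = k^3 + 12*k^2 + 45*k + 54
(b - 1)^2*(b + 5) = b^3 + 3*b^2 - 9*b + 5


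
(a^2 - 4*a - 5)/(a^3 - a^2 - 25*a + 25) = (a + 1)/(a^2 + 4*a - 5)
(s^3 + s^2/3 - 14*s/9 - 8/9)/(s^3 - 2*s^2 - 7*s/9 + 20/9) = (3*s + 2)/(3*s - 5)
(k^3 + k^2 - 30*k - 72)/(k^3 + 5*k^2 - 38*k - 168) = (k + 3)/(k + 7)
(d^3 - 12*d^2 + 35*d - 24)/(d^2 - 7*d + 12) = (d^2 - 9*d + 8)/(d - 4)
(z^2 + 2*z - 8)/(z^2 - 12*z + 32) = (z^2 + 2*z - 8)/(z^2 - 12*z + 32)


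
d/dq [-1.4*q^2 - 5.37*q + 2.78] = -2.8*q - 5.37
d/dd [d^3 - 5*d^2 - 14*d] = 3*d^2 - 10*d - 14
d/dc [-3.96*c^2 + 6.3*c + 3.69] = 6.3 - 7.92*c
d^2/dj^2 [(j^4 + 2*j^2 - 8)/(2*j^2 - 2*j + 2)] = (j^6 - 3*j^5 + 6*j^4 - 6*j^3 - 24*j^2 + 24*j + 2)/(j^6 - 3*j^5 + 6*j^4 - 7*j^3 + 6*j^2 - 3*j + 1)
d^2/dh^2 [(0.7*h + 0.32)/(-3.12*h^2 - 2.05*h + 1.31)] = (-(0.7*h + 0.32)*(6.24*h + 2.05)*(12.48*h + 4.1) + (13.104*h + 4.8668)*(3.12*h^2 + 2.05*h - 1.31))/(3.12*h^2 + 2.05*h - 1.31)^3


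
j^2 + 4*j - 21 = (j - 3)*(j + 7)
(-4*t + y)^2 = 16*t^2 - 8*t*y + y^2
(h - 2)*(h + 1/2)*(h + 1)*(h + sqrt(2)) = h^4 - h^3/2 + sqrt(2)*h^3 - 5*h^2/2 - sqrt(2)*h^2/2 - 5*sqrt(2)*h/2 - h - sqrt(2)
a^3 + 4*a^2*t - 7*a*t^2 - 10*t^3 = (a - 2*t)*(a + t)*(a + 5*t)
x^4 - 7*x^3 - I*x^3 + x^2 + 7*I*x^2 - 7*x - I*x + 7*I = (x - 7)*(x - I)^2*(x + I)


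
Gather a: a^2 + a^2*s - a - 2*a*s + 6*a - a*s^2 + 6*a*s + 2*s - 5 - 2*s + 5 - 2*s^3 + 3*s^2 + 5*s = a^2*(s + 1) + a*(-s^2 + 4*s + 5) - 2*s^3 + 3*s^2 + 5*s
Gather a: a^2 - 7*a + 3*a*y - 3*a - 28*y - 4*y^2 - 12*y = a^2 + a*(3*y - 10) - 4*y^2 - 40*y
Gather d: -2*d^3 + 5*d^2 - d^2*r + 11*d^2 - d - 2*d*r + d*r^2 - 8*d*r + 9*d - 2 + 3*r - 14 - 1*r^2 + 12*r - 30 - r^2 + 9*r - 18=-2*d^3 + d^2*(16 - r) + d*(r^2 - 10*r + 8) - 2*r^2 + 24*r - 64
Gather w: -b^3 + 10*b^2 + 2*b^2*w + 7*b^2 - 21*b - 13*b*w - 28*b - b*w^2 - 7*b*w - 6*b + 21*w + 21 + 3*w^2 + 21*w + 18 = -b^3 + 17*b^2 - 55*b + w^2*(3 - b) + w*(2*b^2 - 20*b + 42) + 39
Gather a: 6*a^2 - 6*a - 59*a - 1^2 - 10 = 6*a^2 - 65*a - 11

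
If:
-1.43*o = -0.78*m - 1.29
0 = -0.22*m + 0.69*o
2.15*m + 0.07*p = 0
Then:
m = -3.98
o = -1.27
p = 122.27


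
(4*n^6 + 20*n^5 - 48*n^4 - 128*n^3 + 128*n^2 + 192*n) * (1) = 4*n^6 + 20*n^5 - 48*n^4 - 128*n^3 + 128*n^2 + 192*n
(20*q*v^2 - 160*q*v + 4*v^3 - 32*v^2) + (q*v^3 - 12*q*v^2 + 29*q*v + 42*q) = q*v^3 + 8*q*v^2 - 131*q*v + 42*q + 4*v^3 - 32*v^2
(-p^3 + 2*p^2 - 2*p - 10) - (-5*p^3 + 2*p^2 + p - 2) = 4*p^3 - 3*p - 8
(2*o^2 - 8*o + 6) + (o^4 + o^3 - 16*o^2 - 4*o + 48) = o^4 + o^3 - 14*o^2 - 12*o + 54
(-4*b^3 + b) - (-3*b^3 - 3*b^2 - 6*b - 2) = -b^3 + 3*b^2 + 7*b + 2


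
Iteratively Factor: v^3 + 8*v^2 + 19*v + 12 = (v + 4)*(v^2 + 4*v + 3) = (v + 3)*(v + 4)*(v + 1)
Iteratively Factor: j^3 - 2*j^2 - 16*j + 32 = (j + 4)*(j^2 - 6*j + 8) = (j - 2)*(j + 4)*(j - 4)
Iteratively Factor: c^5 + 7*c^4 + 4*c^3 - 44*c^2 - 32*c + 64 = (c + 2)*(c^4 + 5*c^3 - 6*c^2 - 32*c + 32) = (c - 1)*(c + 2)*(c^3 + 6*c^2 - 32) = (c - 1)*(c + 2)*(c + 4)*(c^2 + 2*c - 8) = (c - 1)*(c + 2)*(c + 4)^2*(c - 2)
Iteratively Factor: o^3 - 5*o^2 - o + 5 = (o - 1)*(o^2 - 4*o - 5) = (o - 1)*(o + 1)*(o - 5)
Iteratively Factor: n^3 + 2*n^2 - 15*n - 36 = (n + 3)*(n^2 - n - 12) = (n - 4)*(n + 3)*(n + 3)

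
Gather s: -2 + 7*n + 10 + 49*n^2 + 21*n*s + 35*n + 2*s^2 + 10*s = 49*n^2 + 42*n + 2*s^2 + s*(21*n + 10) + 8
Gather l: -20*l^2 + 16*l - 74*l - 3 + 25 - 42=-20*l^2 - 58*l - 20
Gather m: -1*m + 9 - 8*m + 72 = 81 - 9*m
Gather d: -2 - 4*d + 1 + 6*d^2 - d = 6*d^2 - 5*d - 1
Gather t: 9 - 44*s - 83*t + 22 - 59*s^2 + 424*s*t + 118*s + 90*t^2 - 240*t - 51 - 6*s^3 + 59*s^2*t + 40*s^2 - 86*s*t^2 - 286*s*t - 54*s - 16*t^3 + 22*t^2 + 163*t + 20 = -6*s^3 - 19*s^2 + 20*s - 16*t^3 + t^2*(112 - 86*s) + t*(59*s^2 + 138*s - 160)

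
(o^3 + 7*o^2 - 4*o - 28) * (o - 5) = o^4 + 2*o^3 - 39*o^2 - 8*o + 140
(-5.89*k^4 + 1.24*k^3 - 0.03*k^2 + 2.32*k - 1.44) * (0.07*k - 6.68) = -0.4123*k^5 + 39.432*k^4 - 8.2853*k^3 + 0.3628*k^2 - 15.5984*k + 9.6192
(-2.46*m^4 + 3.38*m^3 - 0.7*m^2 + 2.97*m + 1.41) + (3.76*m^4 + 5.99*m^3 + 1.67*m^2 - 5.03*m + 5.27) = 1.3*m^4 + 9.37*m^3 + 0.97*m^2 - 2.06*m + 6.68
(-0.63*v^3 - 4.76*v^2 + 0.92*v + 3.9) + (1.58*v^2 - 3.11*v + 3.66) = -0.63*v^3 - 3.18*v^2 - 2.19*v + 7.56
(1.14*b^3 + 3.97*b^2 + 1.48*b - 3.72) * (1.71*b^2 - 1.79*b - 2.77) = 1.9494*b^5 + 4.7481*b^4 - 7.7333*b^3 - 20.0073*b^2 + 2.5592*b + 10.3044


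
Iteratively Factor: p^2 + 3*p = (p + 3)*(p)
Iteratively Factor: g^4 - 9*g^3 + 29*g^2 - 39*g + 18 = (g - 3)*(g^3 - 6*g^2 + 11*g - 6) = (g - 3)*(g - 1)*(g^2 - 5*g + 6) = (g - 3)*(g - 2)*(g - 1)*(g - 3)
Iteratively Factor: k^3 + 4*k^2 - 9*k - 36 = (k - 3)*(k^2 + 7*k + 12) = (k - 3)*(k + 4)*(k + 3)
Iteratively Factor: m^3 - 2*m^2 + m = (m - 1)*(m^2 - m) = m*(m - 1)*(m - 1)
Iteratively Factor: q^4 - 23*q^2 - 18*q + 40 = (q + 2)*(q^3 - 2*q^2 - 19*q + 20) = (q + 2)*(q + 4)*(q^2 - 6*q + 5) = (q - 5)*(q + 2)*(q + 4)*(q - 1)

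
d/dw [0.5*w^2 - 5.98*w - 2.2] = 1.0*w - 5.98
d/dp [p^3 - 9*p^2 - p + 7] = 3*p^2 - 18*p - 1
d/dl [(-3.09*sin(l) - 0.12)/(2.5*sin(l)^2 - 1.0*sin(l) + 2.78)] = (7.725*sin(l)^2 + 0.6*sin(l) - 8.7102)*cos(l)/(6.25*sin(l)^4 - 5.0*sin(l)^3 + 14.9*sin(l)^2 - 5.56*sin(l) + 7.7284)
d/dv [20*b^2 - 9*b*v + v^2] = -9*b + 2*v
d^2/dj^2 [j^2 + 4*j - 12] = 2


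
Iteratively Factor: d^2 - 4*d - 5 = (d - 5)*(d + 1)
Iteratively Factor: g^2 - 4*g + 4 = (g - 2)*(g - 2)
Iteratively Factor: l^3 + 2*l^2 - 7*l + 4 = (l + 4)*(l^2 - 2*l + 1) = (l - 1)*(l + 4)*(l - 1)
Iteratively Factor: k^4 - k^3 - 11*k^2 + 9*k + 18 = (k + 1)*(k^3 - 2*k^2 - 9*k + 18) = (k - 3)*(k + 1)*(k^2 + k - 6) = (k - 3)*(k + 1)*(k + 3)*(k - 2)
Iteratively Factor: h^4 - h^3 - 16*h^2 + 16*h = (h)*(h^3 - h^2 - 16*h + 16) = h*(h + 4)*(h^2 - 5*h + 4) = h*(h - 1)*(h + 4)*(h - 4)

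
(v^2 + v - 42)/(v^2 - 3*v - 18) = (v + 7)/(v + 3)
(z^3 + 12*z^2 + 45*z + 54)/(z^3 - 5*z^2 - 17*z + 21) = (z^2 + 9*z + 18)/(z^2 - 8*z + 7)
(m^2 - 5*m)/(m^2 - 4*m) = (m - 5)/(m - 4)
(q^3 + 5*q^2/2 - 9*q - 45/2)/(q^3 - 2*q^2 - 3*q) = (2*q^2 + 11*q + 15)/(2*q*(q + 1))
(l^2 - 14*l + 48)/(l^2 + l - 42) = (l - 8)/(l + 7)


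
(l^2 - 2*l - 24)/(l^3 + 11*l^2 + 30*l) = (l^2 - 2*l - 24)/(l*(l^2 + 11*l + 30))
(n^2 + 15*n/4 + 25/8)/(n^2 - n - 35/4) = (4*n + 5)/(2*(2*n - 7))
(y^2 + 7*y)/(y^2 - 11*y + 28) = y*(y + 7)/(y^2 - 11*y + 28)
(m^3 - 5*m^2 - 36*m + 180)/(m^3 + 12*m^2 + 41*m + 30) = (m^2 - 11*m + 30)/(m^2 + 6*m + 5)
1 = 1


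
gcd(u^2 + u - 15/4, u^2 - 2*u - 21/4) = 1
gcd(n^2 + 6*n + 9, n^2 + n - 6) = n + 3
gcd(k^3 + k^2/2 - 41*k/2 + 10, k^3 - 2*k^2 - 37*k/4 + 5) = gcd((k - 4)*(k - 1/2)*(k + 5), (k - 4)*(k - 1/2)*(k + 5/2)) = k^2 - 9*k/2 + 2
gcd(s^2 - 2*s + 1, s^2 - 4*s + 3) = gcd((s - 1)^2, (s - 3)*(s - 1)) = s - 1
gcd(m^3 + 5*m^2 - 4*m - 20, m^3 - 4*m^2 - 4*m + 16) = m^2 - 4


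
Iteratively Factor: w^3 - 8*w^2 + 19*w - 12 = (w - 4)*(w^2 - 4*w + 3) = (w - 4)*(w - 1)*(w - 3)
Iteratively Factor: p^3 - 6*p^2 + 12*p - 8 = (p - 2)*(p^2 - 4*p + 4) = (p - 2)^2*(p - 2)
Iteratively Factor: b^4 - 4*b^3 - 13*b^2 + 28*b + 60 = (b + 2)*(b^3 - 6*b^2 - b + 30) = (b - 5)*(b + 2)*(b^2 - b - 6) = (b - 5)*(b - 3)*(b + 2)*(b + 2)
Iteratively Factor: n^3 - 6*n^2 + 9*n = (n)*(n^2 - 6*n + 9) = n*(n - 3)*(n - 3)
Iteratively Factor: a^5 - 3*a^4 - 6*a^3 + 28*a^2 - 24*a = (a)*(a^4 - 3*a^3 - 6*a^2 + 28*a - 24) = a*(a - 2)*(a^3 - a^2 - 8*a + 12) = a*(a - 2)^2*(a^2 + a - 6) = a*(a - 2)^3*(a + 3)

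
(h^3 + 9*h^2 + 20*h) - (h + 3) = h^3 + 9*h^2 + 19*h - 3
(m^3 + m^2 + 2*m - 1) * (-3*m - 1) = -3*m^4 - 4*m^3 - 7*m^2 + m + 1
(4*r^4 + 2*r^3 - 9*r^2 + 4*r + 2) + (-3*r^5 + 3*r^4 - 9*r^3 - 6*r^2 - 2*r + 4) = -3*r^5 + 7*r^4 - 7*r^3 - 15*r^2 + 2*r + 6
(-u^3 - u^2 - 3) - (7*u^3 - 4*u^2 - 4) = -8*u^3 + 3*u^2 + 1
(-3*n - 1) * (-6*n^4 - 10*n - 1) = 18*n^5 + 6*n^4 + 30*n^2 + 13*n + 1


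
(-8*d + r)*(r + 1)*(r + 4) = -8*d*r^2 - 40*d*r - 32*d + r^3 + 5*r^2 + 4*r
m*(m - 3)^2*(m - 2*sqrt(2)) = m^4 - 6*m^3 - 2*sqrt(2)*m^3 + 9*m^2 + 12*sqrt(2)*m^2 - 18*sqrt(2)*m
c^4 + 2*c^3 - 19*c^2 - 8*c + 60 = (c - 3)*(c - 2)*(c + 2)*(c + 5)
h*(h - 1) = h^2 - h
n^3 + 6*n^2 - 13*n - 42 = (n - 3)*(n + 2)*(n + 7)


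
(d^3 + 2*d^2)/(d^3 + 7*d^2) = (d + 2)/(d + 7)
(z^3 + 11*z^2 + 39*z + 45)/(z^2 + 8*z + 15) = z + 3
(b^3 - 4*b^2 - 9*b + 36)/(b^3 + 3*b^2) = 1 - 7/b + 12/b^2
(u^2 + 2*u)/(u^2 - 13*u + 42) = u*(u + 2)/(u^2 - 13*u + 42)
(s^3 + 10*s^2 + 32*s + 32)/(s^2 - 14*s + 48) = (s^3 + 10*s^2 + 32*s + 32)/(s^2 - 14*s + 48)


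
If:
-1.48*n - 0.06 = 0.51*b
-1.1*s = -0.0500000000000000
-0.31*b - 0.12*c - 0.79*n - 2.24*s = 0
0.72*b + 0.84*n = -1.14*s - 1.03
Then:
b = -2.43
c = 0.18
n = 0.80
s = 0.05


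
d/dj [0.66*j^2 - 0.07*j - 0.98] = 1.32*j - 0.07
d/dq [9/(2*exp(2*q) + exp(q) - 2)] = (-36*exp(q) - 9)*exp(q)/(2*exp(2*q) + exp(q) - 2)^2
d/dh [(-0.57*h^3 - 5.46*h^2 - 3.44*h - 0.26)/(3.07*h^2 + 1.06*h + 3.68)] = (-1.7499*h^4 - 1.2084*h^3 - 1.5196*h^2 - 38.5892*h - 12.3836)/(9.4249*h^4 + 6.5084*h^3 + 23.7188*h^2 + 7.8016*h + 13.5424)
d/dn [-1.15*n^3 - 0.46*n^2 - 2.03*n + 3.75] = -3.45*n^2 - 0.92*n - 2.03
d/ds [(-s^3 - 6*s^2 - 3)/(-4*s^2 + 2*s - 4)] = (s^4 - s^3 + 6*s + 3/2)/(4*s^4 - 4*s^3 + 9*s^2 - 4*s + 4)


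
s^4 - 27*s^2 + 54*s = s*(s - 3)^2*(s + 6)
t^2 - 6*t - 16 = (t - 8)*(t + 2)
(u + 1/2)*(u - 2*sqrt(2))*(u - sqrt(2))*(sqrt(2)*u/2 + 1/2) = sqrt(2)*u^4/2 - 5*u^3/2 + sqrt(2)*u^3/4 - 5*u^2/4 + sqrt(2)*u^2/2 + sqrt(2)*u/4 + 2*u + 1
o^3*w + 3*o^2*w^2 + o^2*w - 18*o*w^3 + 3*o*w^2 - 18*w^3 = (o - 3*w)*(o + 6*w)*(o*w + w)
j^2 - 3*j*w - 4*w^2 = (j - 4*w)*(j + w)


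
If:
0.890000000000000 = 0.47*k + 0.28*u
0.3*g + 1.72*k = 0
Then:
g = 3.41560283687943*u - 10.8567375886525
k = 1.8936170212766 - 0.595744680851064*u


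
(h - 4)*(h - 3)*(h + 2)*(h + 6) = h^4 + h^3 - 32*h^2 + 12*h + 144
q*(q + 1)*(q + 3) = q^3 + 4*q^2 + 3*q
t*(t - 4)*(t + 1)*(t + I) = t^4 - 3*t^3 + I*t^3 - 4*t^2 - 3*I*t^2 - 4*I*t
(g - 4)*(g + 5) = g^2 + g - 20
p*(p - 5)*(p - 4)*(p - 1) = p^4 - 10*p^3 + 29*p^2 - 20*p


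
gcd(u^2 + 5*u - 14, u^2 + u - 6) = u - 2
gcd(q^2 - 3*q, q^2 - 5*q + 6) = q - 3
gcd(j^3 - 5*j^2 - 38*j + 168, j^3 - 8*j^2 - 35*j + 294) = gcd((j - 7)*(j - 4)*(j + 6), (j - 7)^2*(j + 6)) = j^2 - j - 42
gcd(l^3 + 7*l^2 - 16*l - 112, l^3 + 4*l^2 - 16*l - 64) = l^2 - 16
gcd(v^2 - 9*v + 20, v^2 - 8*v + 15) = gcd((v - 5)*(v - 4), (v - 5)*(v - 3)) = v - 5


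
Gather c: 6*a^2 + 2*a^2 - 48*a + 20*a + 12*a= 8*a^2 - 16*a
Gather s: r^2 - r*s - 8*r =r^2 - r*s - 8*r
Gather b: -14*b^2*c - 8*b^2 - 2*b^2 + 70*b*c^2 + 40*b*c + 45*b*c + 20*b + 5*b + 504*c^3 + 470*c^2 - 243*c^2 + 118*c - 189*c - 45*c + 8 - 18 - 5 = b^2*(-14*c - 10) + b*(70*c^2 + 85*c + 25) + 504*c^3 + 227*c^2 - 116*c - 15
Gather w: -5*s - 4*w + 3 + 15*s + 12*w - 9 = 10*s + 8*w - 6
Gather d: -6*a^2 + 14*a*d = -6*a^2 + 14*a*d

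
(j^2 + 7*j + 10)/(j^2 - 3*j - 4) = (j^2 + 7*j + 10)/(j^2 - 3*j - 4)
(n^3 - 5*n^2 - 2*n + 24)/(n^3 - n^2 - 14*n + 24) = (n^2 - 2*n - 8)/(n^2 + 2*n - 8)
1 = 1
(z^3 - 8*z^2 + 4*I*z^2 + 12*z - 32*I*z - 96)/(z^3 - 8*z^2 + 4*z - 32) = (z + 6*I)/(z + 2*I)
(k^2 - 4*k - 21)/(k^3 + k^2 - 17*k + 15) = (k^2 - 4*k - 21)/(k^3 + k^2 - 17*k + 15)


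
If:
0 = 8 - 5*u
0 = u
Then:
No Solution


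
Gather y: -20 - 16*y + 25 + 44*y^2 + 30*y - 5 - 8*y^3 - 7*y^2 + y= -8*y^3 + 37*y^2 + 15*y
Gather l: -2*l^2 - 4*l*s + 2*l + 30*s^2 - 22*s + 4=-2*l^2 + l*(2 - 4*s) + 30*s^2 - 22*s + 4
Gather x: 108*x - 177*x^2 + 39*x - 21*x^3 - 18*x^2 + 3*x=-21*x^3 - 195*x^2 + 150*x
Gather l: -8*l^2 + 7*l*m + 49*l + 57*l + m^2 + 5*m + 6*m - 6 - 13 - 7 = -8*l^2 + l*(7*m + 106) + m^2 + 11*m - 26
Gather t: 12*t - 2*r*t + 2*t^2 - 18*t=2*t^2 + t*(-2*r - 6)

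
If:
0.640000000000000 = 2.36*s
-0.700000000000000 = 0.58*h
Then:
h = -1.21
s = 0.27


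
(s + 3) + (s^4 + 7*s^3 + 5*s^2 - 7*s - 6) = s^4 + 7*s^3 + 5*s^2 - 6*s - 3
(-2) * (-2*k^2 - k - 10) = 4*k^2 + 2*k + 20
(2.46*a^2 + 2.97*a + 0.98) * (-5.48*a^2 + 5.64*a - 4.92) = -13.4808*a^4 - 2.4012*a^3 - 0.722799999999996*a^2 - 9.0852*a - 4.8216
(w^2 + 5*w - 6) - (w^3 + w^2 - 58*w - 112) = -w^3 + 63*w + 106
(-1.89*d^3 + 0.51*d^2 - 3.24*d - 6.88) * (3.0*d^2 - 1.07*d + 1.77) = -5.67*d^5 + 3.5523*d^4 - 13.611*d^3 - 16.2705*d^2 + 1.6268*d - 12.1776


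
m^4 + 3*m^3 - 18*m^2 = m^2*(m - 3)*(m + 6)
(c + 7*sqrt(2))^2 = c^2 + 14*sqrt(2)*c + 98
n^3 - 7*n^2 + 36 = (n - 6)*(n - 3)*(n + 2)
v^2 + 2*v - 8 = (v - 2)*(v + 4)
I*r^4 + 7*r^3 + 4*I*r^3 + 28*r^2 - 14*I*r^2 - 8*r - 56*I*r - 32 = (r + 4)*(r - 4*I)*(r - 2*I)*(I*r + 1)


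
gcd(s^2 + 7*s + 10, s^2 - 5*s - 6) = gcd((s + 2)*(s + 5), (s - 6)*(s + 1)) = 1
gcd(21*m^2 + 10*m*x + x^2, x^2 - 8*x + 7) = 1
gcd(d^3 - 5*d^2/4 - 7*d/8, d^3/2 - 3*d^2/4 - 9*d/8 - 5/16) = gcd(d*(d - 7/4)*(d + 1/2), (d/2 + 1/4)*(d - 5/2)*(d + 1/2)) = d + 1/2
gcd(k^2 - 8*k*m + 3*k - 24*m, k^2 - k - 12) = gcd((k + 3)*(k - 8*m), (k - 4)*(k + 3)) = k + 3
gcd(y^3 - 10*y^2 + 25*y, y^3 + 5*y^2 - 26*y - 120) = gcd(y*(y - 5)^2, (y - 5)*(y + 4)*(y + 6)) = y - 5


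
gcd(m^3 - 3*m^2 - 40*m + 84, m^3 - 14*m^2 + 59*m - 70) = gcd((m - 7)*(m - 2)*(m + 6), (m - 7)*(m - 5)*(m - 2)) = m^2 - 9*m + 14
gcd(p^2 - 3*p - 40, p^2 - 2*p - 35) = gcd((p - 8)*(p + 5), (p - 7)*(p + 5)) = p + 5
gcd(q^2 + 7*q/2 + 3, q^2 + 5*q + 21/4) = q + 3/2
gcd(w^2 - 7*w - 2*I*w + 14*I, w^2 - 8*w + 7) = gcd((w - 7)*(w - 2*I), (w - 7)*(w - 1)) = w - 7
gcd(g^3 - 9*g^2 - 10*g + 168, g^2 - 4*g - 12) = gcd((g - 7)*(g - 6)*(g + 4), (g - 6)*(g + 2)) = g - 6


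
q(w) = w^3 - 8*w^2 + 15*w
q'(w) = 3*w^2 - 16*w + 15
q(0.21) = 2.81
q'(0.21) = 11.77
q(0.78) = 7.31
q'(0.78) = 4.35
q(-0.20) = -3.33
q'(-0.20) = 18.32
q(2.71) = 1.80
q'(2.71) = -6.33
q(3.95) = -3.94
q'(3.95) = -1.39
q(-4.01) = -253.27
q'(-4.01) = 127.40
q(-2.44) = -98.76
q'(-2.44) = 71.90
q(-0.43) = -8.01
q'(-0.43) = 22.43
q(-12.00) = -3060.00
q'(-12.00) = 639.00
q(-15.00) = -5400.00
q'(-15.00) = 930.00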